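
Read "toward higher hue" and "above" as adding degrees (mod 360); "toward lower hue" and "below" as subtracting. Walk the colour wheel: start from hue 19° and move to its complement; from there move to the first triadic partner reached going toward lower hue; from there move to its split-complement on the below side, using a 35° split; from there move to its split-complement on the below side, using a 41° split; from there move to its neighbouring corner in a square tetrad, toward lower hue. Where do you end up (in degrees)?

273°

+180° (complement): 19 + 180 = 199°
−120° (triadic ↓): 199 − 120 = 79°
+145° (split-comp 35° ↓): 79 + 145 = 224°
+139° (split-comp 41° ↓): 224 + 139 = 363 → 363 − 360 = 3°
−90° (square ↓): 3 − 90 = -87 → -87 + 360 = 273°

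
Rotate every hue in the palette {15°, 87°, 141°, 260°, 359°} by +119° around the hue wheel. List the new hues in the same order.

134°, 206°, 260°, 19°, 118°

15 + 119 = 134°
87 + 119 = 206°
141 + 119 = 260°
260 + 119 = 379 → 379 − 360 = 19°
359 + 119 = 478 → 478 − 360 = 118°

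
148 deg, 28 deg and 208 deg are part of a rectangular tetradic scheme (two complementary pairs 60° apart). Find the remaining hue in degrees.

328°

A rectangular tetradic uses two complementary pairs 60° apart: offsets 0°, 60°, 180°, 240°.
Among {28°, 148°, 208°}, 208° and 28° are a 180° pair.
The remaining hue 148° needs its own complement: 148 + 180 = 328°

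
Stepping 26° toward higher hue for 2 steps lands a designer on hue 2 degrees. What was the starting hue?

2 steps of 26° (toward higher hue) give a net shift of +52°.
Start = end − shift: 2 − 52 = -50 → -50 + 360 = 310°

310°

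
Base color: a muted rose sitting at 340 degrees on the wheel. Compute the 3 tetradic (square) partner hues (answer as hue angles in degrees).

70°, 160°, and 250°

A square tetradic scheme places four hues every 90°.
340 + 90 = 430 → 430 − 360 = 70°
340 + 180 = 520 → 520 − 360 = 160°
340 + 270 = 610 → 610 − 360 = 250°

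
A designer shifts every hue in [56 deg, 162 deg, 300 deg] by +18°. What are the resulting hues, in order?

56 + 18 = 74°
162 + 18 = 180°
300 + 18 = 318°

74°, 180°, 318°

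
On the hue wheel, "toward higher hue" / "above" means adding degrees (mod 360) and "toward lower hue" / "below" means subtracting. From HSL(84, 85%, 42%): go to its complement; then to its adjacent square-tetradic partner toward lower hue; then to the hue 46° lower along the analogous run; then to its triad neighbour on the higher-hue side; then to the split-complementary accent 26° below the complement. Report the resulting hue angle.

42°

84 + 180 = 264°   (complement)
264 − 90 = 174°   (square ↓)
174 − 46 = 128°   (analog 46° ↓)
128 + 120 = 248°   (triadic ↑)
248 + 154 = 402 → 402 − 360 = 42°   (split-comp 26° ↓)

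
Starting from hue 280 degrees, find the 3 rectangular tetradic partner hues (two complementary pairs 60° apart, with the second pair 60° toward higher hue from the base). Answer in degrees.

340°, 100°, 160°

A rectangular tetradic uses two complementary pairs 60° apart: offsets 0°, 60°, 180°, 240°.
280 + 60 = 340°
280 + 180 = 460 → 460 − 360 = 100°
280 + 240 = 520 → 520 − 360 = 160°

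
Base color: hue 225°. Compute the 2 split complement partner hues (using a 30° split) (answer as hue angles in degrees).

Split-complementary hues sit 30° either side of the complement.
Complement of 225°: 225 + 180 = 405 → 405 − 360 = 45°
45 − 30 = 15°
45 + 30 = 75°

15° and 75°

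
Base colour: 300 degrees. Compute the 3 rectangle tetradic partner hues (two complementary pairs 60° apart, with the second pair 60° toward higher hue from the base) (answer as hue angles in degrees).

0°, 120°, and 180°

300 + 60 = 360 → 360 − 360 = 0°
300 + 180 = 480 → 480 − 360 = 120°
300 + 240 = 540 → 540 − 360 = 180°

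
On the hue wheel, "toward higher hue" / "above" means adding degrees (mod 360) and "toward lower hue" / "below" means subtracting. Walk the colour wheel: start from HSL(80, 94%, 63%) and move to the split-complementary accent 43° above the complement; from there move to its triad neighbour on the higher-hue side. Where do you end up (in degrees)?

63°

+223° (split-comp 43° ↑): 80 + 223 = 303°
+120° (triadic ↑): 303 + 120 = 423 → 423 − 360 = 63°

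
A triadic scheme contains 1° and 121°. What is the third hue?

241°

A triad spaces three hues 120° apart.
The full set is {1°, 121°, 241°}.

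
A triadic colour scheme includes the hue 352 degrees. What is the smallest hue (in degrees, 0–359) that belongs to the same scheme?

112°

A triad places three hues 120° apart.
The full set through 352° is {112°, 232°, 352°}.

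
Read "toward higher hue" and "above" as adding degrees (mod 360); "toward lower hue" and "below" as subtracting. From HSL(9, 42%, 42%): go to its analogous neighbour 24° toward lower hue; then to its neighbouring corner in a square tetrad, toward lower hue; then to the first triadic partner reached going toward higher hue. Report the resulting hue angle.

15°

9 − 24 = -15 → -15 + 360 = 345°   (analog 24° ↓)
345 − 90 = 255°   (square ↓)
255 + 120 = 375 → 375 − 360 = 15°   (triadic ↑)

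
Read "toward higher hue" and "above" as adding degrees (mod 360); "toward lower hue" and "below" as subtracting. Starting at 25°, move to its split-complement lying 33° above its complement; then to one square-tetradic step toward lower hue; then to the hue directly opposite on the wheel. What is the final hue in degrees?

25 + 213 = 238°   (split-comp 33° ↑)
238 − 90 = 148°   (square ↓)
148 + 180 = 328°   (complement)

328°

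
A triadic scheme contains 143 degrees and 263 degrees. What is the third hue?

23°

A triad spaces three hues 120° apart.
The full set is {23°, 143°, 263°}.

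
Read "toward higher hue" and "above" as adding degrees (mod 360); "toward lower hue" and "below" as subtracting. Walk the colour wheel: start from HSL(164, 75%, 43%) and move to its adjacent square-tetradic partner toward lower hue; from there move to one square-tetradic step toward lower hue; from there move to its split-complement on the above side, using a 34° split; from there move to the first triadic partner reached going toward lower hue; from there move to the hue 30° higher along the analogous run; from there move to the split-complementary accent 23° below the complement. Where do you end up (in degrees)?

265°

square ↓ −90°: 164 − 90 = 74°
square ↓ −90°: 74 − 90 = -16 → -16 + 360 = 344°
split-comp 34° ↑ +214°: 344 + 214 = 558 → 558 − 360 = 198°
triadic ↓ −120°: 198 − 120 = 78°
analog 30° ↑ +30°: 78 + 30 = 108°
split-comp 23° ↓ +157°: 108 + 157 = 265°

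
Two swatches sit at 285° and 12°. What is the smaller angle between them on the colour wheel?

87°

|285 − 12| = 273.
The shorter arc is 360 − 273 = 87°.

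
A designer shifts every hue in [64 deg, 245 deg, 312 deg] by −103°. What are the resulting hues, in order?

64 − 103 = -39 → -39 + 360 = 321°
245 − 103 = 142°
312 − 103 = 209°

321°, 142°, 209°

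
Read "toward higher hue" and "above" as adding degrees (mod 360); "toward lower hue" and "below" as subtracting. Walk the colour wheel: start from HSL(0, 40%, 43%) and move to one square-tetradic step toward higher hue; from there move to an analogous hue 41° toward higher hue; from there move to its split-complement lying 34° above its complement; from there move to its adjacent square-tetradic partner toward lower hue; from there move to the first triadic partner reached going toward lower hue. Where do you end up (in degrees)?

135°

+90° (square ↑): 0 + 90 = 90°
+41° (analog 41° ↑): 90 + 41 = 131°
+214° (split-comp 34° ↑): 131 + 214 = 345°
−90° (square ↓): 345 − 90 = 255°
−120° (triadic ↓): 255 − 120 = 135°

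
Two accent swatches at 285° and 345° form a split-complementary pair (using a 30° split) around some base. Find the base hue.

The accents sit 30° either side of the complement, so the complement is their short-arc midpoint on the wheel.
Short-arc midpoint of 285° and 345°: 315°.
Base is 180° from the complement: 315 − 180 = 135°

135°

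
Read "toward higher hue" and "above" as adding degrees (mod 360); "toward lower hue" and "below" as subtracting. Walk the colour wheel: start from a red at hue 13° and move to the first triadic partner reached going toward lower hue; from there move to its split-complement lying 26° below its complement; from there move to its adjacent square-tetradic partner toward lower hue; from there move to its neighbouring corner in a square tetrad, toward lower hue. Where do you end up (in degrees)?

227°

triadic ↓ −120°: 13 − 120 = -107 → -107 + 360 = 253°
split-comp 26° ↓ +154°: 253 + 154 = 407 → 407 − 360 = 47°
square ↓ −90°: 47 − 90 = -43 → -43 + 360 = 317°
square ↓ −90°: 317 − 90 = 227°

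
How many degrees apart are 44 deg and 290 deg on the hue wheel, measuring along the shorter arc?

|44 − 290| = 246.
The shorter arc is 360 − 246 = 114°.

114°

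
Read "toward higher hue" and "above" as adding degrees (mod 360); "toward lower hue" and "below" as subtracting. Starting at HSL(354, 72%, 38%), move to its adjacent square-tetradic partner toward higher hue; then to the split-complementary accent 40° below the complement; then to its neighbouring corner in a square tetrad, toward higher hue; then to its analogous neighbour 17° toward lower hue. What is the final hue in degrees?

square ↑ +90°: 354 + 90 = 444 → 444 − 360 = 84°
split-comp 40° ↓ +140°: 84 + 140 = 224°
square ↑ +90°: 224 + 90 = 314°
analog 17° ↓ −17°: 314 − 17 = 297°

297°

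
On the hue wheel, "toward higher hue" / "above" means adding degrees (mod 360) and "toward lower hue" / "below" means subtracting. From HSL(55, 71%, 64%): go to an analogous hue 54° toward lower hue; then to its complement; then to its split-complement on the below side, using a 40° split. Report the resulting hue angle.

321°

analog 54° ↓ −54°: 55 − 54 = 1°
complement +180°: 1 + 180 = 181°
split-comp 40° ↓ +140°: 181 + 140 = 321°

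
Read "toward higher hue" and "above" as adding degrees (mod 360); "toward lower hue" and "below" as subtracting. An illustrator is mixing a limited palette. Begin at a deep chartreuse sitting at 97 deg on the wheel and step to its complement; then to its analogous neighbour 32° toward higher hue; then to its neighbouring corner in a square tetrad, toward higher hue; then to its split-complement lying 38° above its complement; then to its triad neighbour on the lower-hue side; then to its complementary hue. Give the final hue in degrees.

317°

complement +180°: 97 + 180 = 277°
analog 32° ↑ +32°: 277 + 32 = 309°
square ↑ +90°: 309 + 90 = 399 → 399 − 360 = 39°
split-comp 38° ↑ +218°: 39 + 218 = 257°
triadic ↓ −120°: 257 − 120 = 137°
complement +180°: 137 + 180 = 317°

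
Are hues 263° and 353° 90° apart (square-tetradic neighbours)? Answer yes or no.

yes

Angular distance: |263 − 353| = 90 = 90°.
90° apart (square-tetradic neighbours) requires 90°.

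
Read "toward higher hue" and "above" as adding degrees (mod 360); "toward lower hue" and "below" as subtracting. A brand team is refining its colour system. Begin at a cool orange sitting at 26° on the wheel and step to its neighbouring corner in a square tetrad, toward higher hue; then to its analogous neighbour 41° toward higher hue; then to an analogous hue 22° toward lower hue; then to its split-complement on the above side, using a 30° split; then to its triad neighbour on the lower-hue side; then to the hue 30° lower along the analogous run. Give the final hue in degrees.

195°

square ↑ +90°: 26 + 90 = 116°
analog 41° ↑ +41°: 116 + 41 = 157°
analog 22° ↓ −22°: 157 − 22 = 135°
split-comp 30° ↑ +210°: 135 + 210 = 345°
triadic ↓ −120°: 345 − 120 = 225°
analog 30° ↓ −30°: 225 − 30 = 195°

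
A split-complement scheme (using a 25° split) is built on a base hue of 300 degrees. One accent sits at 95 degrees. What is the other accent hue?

Split-complementary hues sit 25° either side of the complement.
Complement of the base 300°: 300 + 180 = 480 → 480 − 360 = 120°
The given accent 95° is 25° one side of 120°; the other accent sits 25° the other side: 120 + 25 = 145°

145°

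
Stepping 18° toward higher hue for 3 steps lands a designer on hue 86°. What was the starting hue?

3 steps of 18° (toward higher hue) give a net shift of +54°.
Start = end − shift: 86 − 54 = 32°

32°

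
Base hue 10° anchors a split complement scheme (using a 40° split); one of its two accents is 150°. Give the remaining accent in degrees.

Split-complementary hues sit 40° either side of the complement.
Complement of the base 10°: 10 + 180 = 190°
The given accent 150° is 40° one side of 190°; the other accent sits 40° the other side: 190 + 40 = 230°

230°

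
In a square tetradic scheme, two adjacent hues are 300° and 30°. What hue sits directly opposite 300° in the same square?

A square tetradic scheme places four hues 90° apart; opposite corners are 180° apart.
300 + 180 = 480 → 480 − 360 = 120°

120°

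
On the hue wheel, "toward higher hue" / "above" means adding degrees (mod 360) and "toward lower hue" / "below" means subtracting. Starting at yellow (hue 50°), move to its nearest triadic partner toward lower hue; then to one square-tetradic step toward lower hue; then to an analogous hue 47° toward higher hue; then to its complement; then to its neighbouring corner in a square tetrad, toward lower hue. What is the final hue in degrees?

triadic ↓ −120°: 50 − 120 = -70 → -70 + 360 = 290°
square ↓ −90°: 290 − 90 = 200°
analog 47° ↑ +47°: 200 + 47 = 247°
complement +180°: 247 + 180 = 427 → 427 − 360 = 67°
square ↓ −90°: 67 − 90 = -23 → -23 + 360 = 337°

337°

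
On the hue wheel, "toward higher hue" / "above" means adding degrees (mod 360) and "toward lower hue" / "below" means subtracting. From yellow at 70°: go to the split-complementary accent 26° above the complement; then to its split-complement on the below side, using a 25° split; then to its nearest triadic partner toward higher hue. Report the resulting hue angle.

70 + 206 = 276°   (split-comp 26° ↑)
276 + 155 = 431 → 431 − 360 = 71°   (split-comp 25° ↓)
71 + 120 = 191°   (triadic ↑)

191°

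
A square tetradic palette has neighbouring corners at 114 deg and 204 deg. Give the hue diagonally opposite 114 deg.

294°

A square tetradic scheme places four hues 90° apart; opposite corners are 180° apart.
114 + 180 = 294°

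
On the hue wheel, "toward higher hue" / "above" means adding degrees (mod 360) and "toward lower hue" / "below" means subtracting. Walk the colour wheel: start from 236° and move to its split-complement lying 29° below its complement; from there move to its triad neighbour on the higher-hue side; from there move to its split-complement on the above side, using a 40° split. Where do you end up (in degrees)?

7°

split-comp 29° ↓ +151°: 236 + 151 = 387 → 387 − 360 = 27°
triadic ↑ +120°: 27 + 120 = 147°
split-comp 40° ↑ +220°: 147 + 220 = 367 → 367 − 360 = 7°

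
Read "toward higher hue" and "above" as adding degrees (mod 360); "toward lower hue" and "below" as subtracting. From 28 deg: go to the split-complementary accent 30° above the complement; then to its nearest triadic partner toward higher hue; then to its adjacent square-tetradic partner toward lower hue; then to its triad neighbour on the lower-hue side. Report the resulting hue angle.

split-comp 30° ↑ +210°: 28 + 210 = 238°
triadic ↑ +120°: 238 + 120 = 358°
square ↓ −90°: 358 − 90 = 268°
triadic ↓ −120°: 268 − 120 = 148°

148°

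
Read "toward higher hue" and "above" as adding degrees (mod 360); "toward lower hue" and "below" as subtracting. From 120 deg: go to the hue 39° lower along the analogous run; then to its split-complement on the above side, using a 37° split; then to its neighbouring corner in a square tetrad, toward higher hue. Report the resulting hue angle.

28°

−39° (analog 39° ↓): 120 − 39 = 81°
+217° (split-comp 37° ↑): 81 + 217 = 298°
+90° (square ↑): 298 + 90 = 388 → 388 − 360 = 28°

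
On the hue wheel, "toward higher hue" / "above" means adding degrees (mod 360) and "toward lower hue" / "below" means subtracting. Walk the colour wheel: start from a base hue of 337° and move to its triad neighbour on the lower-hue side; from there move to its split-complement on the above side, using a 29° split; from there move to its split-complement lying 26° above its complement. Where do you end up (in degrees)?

337 − 120 = 217°   (triadic ↓)
217 + 209 = 426 → 426 − 360 = 66°   (split-comp 29° ↑)
66 + 206 = 272°   (split-comp 26° ↑)

272°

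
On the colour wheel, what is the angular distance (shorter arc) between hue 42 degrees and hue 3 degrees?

39°

|42 − 3| = 39.
39 ≤ 180, so the shorter arc is 39°.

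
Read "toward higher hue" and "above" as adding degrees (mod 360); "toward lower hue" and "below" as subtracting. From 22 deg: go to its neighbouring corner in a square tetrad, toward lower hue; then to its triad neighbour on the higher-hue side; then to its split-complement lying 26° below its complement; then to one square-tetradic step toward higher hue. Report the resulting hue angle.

296°

square ↓ −90°: 22 − 90 = -68 → -68 + 360 = 292°
triadic ↑ +120°: 292 + 120 = 412 → 412 − 360 = 52°
split-comp 26° ↓ +154°: 52 + 154 = 206°
square ↑ +90°: 206 + 90 = 296°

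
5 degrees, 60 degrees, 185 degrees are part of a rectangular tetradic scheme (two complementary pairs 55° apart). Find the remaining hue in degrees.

240°

A rectangular tetradic uses two complementary pairs 55° apart: offsets 0°, 55°, 180°, 235°.
Among {5°, 60°, 185°}, 5° and 185° are a 180° pair.
The remaining hue 60° needs its own complement: 60 + 180 = 240°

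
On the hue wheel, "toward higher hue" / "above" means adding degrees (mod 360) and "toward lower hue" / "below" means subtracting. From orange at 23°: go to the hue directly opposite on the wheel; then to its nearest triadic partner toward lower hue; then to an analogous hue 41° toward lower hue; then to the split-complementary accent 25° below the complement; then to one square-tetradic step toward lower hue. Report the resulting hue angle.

complement +180°: 23 + 180 = 203°
triadic ↓ −120°: 203 − 120 = 83°
analog 41° ↓ −41°: 83 − 41 = 42°
split-comp 25° ↓ +155°: 42 + 155 = 197°
square ↓ −90°: 197 − 90 = 107°

107°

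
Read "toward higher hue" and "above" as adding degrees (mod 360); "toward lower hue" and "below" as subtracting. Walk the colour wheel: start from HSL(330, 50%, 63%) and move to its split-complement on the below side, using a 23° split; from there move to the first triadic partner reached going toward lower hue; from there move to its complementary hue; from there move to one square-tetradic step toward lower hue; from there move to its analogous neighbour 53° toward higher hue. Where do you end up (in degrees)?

150°

330 + 157 = 487 → 487 − 360 = 127°   (split-comp 23° ↓)
127 − 120 = 7°   (triadic ↓)
7 + 180 = 187°   (complement)
187 − 90 = 97°   (square ↓)
97 + 53 = 150°   (analog 53° ↑)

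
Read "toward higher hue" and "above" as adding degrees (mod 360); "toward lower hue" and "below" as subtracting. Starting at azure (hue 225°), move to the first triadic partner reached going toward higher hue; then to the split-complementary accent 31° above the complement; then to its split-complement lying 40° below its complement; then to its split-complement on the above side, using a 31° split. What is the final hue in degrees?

225 + 120 = 345°   (triadic ↑)
345 + 211 = 556 → 556 − 360 = 196°   (split-comp 31° ↑)
196 + 140 = 336°   (split-comp 40° ↓)
336 + 211 = 547 → 547 − 360 = 187°   (split-comp 31° ↑)

187°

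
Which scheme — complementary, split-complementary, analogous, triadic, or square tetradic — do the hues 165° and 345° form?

complementary

Sort the hues: 165°, 345°.
Successive gaps around the wheel: 180°, 180°.
Two hues 180° apart are complementary.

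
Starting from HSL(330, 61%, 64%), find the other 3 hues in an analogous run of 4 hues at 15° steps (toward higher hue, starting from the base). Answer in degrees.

345°, 0° and 15°

Analogous hues sit every 15° along the wheel.
330 + 15 = 345°
330 + 30 = 360 → 360 − 360 = 0°
330 + 45 = 375 → 375 − 360 = 15°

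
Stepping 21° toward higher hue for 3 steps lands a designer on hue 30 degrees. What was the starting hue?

3 steps of 21° (toward higher hue) give a net shift of +63°.
Start = end − shift: 30 − 63 = -33 → -33 + 360 = 327°

327°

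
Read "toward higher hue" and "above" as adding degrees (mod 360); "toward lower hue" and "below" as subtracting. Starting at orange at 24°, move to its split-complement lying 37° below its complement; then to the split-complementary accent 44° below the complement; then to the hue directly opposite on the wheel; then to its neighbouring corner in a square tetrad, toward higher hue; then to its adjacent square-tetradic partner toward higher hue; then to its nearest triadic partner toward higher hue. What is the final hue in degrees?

+143° (split-comp 37° ↓): 24 + 143 = 167°
+136° (split-comp 44° ↓): 167 + 136 = 303°
+180° (complement): 303 + 180 = 483 → 483 − 360 = 123°
+90° (square ↑): 123 + 90 = 213°
+90° (square ↑): 213 + 90 = 303°
+120° (triadic ↑): 303 + 120 = 423 → 423 − 360 = 63°

63°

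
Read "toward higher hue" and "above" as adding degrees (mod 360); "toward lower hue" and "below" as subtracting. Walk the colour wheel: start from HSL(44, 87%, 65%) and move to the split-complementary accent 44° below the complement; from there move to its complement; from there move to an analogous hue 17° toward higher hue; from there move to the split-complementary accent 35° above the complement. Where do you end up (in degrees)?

232°

44 + 136 = 180°   (split-comp 44° ↓)
180 + 180 = 360 → 360 − 360 = 0°   (complement)
0 + 17 = 17°   (analog 17° ↑)
17 + 215 = 232°   (split-comp 35° ↑)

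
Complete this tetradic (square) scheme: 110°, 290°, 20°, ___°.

200°

A square tetradic scheme places four hues every 90°.
The full set through 20° is {20°, 110°, 200°, 290°}.
Given {20°, 110°, 290°}, the missing hue is 200°.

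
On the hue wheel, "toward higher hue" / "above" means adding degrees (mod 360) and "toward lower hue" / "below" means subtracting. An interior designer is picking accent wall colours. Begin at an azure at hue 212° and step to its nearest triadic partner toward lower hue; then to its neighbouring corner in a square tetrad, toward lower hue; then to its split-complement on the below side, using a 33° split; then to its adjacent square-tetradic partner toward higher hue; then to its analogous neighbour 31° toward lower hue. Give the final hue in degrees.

208°

−120° (triadic ↓): 212 − 120 = 92°
−90° (square ↓): 92 − 90 = 2°
+147° (split-comp 33° ↓): 2 + 147 = 149°
+90° (square ↑): 149 + 90 = 239°
−31° (analog 31° ↓): 239 − 31 = 208°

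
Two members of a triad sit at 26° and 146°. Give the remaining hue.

266°

A triad spaces three hues 120° apart.
The full set is {26°, 146°, 266°}.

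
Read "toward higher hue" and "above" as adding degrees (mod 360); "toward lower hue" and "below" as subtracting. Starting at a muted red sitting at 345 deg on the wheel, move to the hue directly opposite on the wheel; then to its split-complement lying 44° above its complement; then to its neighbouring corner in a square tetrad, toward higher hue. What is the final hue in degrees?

119°

345 + 180 = 525 → 525 − 360 = 165°   (complement)
165 + 224 = 389 → 389 − 360 = 29°   (split-comp 44° ↑)
29 + 90 = 119°   (square ↑)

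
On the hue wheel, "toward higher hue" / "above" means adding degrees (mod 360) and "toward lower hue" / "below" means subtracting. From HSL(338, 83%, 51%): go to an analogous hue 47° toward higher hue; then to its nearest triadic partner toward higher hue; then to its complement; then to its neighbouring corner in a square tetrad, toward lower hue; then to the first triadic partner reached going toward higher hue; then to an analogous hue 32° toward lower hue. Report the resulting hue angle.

+47° (analog 47° ↑): 338 + 47 = 385 → 385 − 360 = 25°
+120° (triadic ↑): 25 + 120 = 145°
+180° (complement): 145 + 180 = 325°
−90° (square ↓): 325 − 90 = 235°
+120° (triadic ↑): 235 + 120 = 355°
−32° (analog 32° ↓): 355 − 32 = 323°

323°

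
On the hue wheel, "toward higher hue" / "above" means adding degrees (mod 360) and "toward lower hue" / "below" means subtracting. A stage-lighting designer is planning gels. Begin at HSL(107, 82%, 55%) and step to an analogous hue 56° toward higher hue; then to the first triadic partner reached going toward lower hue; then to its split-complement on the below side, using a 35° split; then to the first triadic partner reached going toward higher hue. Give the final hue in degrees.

308°

+56° (analog 56° ↑): 107 + 56 = 163°
−120° (triadic ↓): 163 − 120 = 43°
+145° (split-comp 35° ↓): 43 + 145 = 188°
+120° (triadic ↑): 188 + 120 = 308°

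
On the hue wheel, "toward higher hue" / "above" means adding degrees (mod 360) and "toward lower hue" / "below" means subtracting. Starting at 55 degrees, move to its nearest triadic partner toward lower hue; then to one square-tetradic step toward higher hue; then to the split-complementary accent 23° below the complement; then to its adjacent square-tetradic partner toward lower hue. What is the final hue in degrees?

triadic ↓ −120°: 55 − 120 = -65 → -65 + 360 = 295°
square ↑ +90°: 295 + 90 = 385 → 385 − 360 = 25°
split-comp 23° ↓ +157°: 25 + 157 = 182°
square ↓ −90°: 182 − 90 = 92°

92°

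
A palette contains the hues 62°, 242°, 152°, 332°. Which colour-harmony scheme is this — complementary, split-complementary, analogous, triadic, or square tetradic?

square tetradic

Sort the hues: 62°, 152°, 242°, 332°.
Successive gaps around the wheel: 90°, 90°, 90°, 90°.
Four hues every 90° form a square tetradic scheme.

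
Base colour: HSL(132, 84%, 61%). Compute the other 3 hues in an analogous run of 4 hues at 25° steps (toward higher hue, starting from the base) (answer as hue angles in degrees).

157°, 182°, and 207°

132 + 25 = 157°
132 + 50 = 182°
132 + 75 = 207°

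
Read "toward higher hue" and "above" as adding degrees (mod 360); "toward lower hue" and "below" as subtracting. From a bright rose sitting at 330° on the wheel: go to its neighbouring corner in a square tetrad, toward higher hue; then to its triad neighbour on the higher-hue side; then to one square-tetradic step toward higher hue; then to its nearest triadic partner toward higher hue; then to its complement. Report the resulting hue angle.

210°

square ↑ +90°: 330 + 90 = 420 → 420 − 360 = 60°
triadic ↑ +120°: 60 + 120 = 180°
square ↑ +90°: 180 + 90 = 270°
triadic ↑ +120°: 270 + 120 = 390 → 390 − 360 = 30°
complement +180°: 30 + 180 = 210°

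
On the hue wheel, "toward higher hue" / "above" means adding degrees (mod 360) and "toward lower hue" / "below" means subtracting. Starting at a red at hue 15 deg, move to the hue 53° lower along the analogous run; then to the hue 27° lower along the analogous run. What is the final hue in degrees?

295°

15 − 53 = -38 → -38 + 360 = 322°   (analog 53° ↓)
322 − 27 = 295°   (analog 27° ↓)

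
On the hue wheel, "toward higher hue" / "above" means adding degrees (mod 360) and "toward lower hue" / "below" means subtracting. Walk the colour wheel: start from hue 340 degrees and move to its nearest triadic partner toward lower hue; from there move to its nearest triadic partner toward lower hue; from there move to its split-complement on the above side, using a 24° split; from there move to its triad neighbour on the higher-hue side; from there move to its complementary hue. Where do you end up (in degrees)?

triadic ↓ −120°: 340 − 120 = 220°
triadic ↓ −120°: 220 − 120 = 100°
split-comp 24° ↑ +204°: 100 + 204 = 304°
triadic ↑ +120°: 304 + 120 = 424 → 424 − 360 = 64°
complement +180°: 64 + 180 = 244°

244°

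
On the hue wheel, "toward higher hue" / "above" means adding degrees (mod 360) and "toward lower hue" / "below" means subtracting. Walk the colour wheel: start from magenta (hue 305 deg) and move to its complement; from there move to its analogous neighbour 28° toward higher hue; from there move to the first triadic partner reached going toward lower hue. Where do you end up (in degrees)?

33°

complement +180°: 305 + 180 = 485 → 485 − 360 = 125°
analog 28° ↑ +28°: 125 + 28 = 153°
triadic ↓ −120°: 153 − 120 = 33°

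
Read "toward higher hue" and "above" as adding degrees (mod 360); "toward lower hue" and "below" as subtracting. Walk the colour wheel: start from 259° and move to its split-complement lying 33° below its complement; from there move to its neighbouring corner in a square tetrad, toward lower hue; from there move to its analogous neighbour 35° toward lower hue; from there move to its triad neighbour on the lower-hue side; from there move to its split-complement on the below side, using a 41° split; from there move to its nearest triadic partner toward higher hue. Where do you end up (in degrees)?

259 + 147 = 406 → 406 − 360 = 46°   (split-comp 33° ↓)
46 − 90 = -44 → -44 + 360 = 316°   (square ↓)
316 − 35 = 281°   (analog 35° ↓)
281 − 120 = 161°   (triadic ↓)
161 + 139 = 300°   (split-comp 41° ↓)
300 + 120 = 420 → 420 − 360 = 60°   (triadic ↑)

60°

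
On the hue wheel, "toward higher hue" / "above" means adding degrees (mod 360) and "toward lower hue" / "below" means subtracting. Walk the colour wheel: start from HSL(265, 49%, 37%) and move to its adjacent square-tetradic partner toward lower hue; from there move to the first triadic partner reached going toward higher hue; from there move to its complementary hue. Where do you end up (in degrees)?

−90° (square ↓): 265 − 90 = 175°
+120° (triadic ↑): 175 + 120 = 295°
+180° (complement): 295 + 180 = 475 → 475 − 360 = 115°

115°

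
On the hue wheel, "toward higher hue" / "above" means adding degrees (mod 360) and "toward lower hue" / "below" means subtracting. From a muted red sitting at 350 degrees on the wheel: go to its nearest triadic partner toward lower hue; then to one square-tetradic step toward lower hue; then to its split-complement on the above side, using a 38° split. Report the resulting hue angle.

triadic ↓ −120°: 350 − 120 = 230°
square ↓ −90°: 230 − 90 = 140°
split-comp 38° ↑ +218°: 140 + 218 = 358°

358°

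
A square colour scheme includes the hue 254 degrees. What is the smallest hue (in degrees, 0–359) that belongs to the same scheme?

A square tetradic scheme places four hues every 90°.
The full set through 254° is {74°, 164°, 254°, 344°}.

74°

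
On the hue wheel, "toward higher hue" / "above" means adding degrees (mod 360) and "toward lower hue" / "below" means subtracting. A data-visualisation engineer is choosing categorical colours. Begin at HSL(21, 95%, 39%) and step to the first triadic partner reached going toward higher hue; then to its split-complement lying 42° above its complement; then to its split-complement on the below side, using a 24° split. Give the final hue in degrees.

159°

21 + 120 = 141°   (triadic ↑)
141 + 222 = 363 → 363 − 360 = 3°   (split-comp 42° ↑)
3 + 156 = 159°   (split-comp 24° ↓)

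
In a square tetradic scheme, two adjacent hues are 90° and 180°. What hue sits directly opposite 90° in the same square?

270°

A square tetradic scheme places four hues 90° apart; opposite corners are 180° apart.
90 + 180 = 270°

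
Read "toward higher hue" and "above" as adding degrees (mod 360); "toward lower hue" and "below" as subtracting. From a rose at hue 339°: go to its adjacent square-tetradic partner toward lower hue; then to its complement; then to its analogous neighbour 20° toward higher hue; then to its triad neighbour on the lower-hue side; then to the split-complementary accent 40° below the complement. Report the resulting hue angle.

109°

square ↓ −90°: 339 − 90 = 249°
complement +180°: 249 + 180 = 429 → 429 − 360 = 69°
analog 20° ↑ +20°: 69 + 20 = 89°
triadic ↓ −120°: 89 − 120 = -31 → -31 + 360 = 329°
split-comp 40° ↓ +140°: 329 + 140 = 469 → 469 − 360 = 109°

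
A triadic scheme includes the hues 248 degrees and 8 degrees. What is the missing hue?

A triad places three hues 120° apart.
The full set through 8° is {8°, 128°, 248°}.
Given {8°, 248°}, the missing hue is 128°.

128°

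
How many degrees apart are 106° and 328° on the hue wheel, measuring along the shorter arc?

138°

|106 − 328| = 222.
The shorter arc is 360 − 222 = 138°.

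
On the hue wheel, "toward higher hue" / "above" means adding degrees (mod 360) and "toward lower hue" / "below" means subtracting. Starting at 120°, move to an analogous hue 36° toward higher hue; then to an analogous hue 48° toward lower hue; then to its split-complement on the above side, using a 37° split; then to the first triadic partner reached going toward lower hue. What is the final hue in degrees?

205°

120 + 36 = 156°   (analog 36° ↑)
156 − 48 = 108°   (analog 48° ↓)
108 + 217 = 325°   (split-comp 37° ↑)
325 − 120 = 205°   (triadic ↓)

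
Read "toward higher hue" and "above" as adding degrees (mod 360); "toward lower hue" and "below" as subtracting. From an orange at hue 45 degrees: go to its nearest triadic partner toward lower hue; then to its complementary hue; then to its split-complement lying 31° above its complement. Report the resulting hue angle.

316°

−120° (triadic ↓): 45 − 120 = -75 → -75 + 360 = 285°
+180° (complement): 285 + 180 = 465 → 465 − 360 = 105°
+211° (split-comp 31° ↑): 105 + 211 = 316°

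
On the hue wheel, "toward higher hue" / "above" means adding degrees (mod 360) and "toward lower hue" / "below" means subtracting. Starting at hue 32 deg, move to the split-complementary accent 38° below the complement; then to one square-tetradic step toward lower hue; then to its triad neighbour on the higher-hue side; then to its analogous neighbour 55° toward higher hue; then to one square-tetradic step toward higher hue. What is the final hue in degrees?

+142° (split-comp 38° ↓): 32 + 142 = 174°
−90° (square ↓): 174 − 90 = 84°
+120° (triadic ↑): 84 + 120 = 204°
+55° (analog 55° ↑): 204 + 55 = 259°
+90° (square ↑): 259 + 90 = 349°

349°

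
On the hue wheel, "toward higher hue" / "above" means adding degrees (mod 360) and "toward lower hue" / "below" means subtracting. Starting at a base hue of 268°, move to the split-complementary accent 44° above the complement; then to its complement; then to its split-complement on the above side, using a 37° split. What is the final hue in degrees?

169°

268 + 224 = 492 → 492 − 360 = 132°   (split-comp 44° ↑)
132 + 180 = 312°   (complement)
312 + 217 = 529 → 529 − 360 = 169°   (split-comp 37° ↑)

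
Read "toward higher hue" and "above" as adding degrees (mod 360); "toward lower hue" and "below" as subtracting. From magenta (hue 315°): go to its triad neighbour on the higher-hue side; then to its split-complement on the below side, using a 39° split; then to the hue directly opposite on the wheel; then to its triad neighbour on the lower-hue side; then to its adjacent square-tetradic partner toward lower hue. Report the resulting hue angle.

186°

315 + 120 = 435 → 435 − 360 = 75°   (triadic ↑)
75 + 141 = 216°   (split-comp 39° ↓)
216 + 180 = 396 → 396 − 360 = 36°   (complement)
36 − 120 = -84 → -84 + 360 = 276°   (triadic ↓)
276 − 90 = 186°   (square ↓)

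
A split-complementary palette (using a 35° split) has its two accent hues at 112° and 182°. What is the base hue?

327°

The accents sit 35° either side of the complement, so the complement is their short-arc midpoint on the wheel.
Short-arc midpoint of 112° and 182°: 147°.
Base is 180° from the complement: 147 − 180 = -33 → -33 + 360 = 327°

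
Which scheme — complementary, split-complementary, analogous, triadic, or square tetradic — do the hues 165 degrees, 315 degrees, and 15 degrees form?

Sort the hues: 15°, 165°, 315°.
Successive gaps around the wheel: 150°, 150°, 60°.
Two 150° gaps and one 60° gap — a base hue opposite a pair of accents 30° either side of its complement — is the split-complementary pattern.

split-complementary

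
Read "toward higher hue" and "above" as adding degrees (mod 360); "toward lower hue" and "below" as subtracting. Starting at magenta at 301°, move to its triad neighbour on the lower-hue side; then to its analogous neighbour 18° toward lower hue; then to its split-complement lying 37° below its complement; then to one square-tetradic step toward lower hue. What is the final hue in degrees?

216°

−120° (triadic ↓): 301 − 120 = 181°
−18° (analog 18° ↓): 181 − 18 = 163°
+143° (split-comp 37° ↓): 163 + 143 = 306°
−90° (square ↓): 306 − 90 = 216°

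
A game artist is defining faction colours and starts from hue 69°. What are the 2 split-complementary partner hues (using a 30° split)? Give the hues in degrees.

Split-complementary hues sit 30° either side of the complement.
Complement of 69°: 69 + 180 = 249°
249 − 30 = 219°
249 + 30 = 279°

219° and 279°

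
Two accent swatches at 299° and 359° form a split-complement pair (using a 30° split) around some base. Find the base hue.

149°

The accents sit 30° either side of the complement, so the complement is their short-arc midpoint on the wheel.
Short-arc midpoint of 299° and 359°: 329°.
Base is 180° from the complement: 329 − 180 = 149°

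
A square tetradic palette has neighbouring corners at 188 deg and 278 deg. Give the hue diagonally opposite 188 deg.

8°

A square tetradic scheme places four hues 90° apart; opposite corners are 180° apart.
188 + 180 = 368 → 368 − 360 = 8°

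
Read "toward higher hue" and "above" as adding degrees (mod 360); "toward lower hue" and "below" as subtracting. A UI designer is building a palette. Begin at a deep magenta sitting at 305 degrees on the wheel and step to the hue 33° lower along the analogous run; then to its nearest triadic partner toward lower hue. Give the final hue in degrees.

152°

−33° (analog 33° ↓): 305 − 33 = 272°
−120° (triadic ↓): 272 − 120 = 152°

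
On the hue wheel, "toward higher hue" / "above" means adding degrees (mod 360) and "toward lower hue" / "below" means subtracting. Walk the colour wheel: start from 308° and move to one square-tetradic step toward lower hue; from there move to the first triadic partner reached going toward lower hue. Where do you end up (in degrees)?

98°

square ↓ −90°: 308 − 90 = 218°
triadic ↓ −120°: 218 − 120 = 98°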